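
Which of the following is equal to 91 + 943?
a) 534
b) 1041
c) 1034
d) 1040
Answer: c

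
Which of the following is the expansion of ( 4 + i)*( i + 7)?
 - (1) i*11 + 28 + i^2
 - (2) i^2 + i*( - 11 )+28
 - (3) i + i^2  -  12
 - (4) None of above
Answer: 1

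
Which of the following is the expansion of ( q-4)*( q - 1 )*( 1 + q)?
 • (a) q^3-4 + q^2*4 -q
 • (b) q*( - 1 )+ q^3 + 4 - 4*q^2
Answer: b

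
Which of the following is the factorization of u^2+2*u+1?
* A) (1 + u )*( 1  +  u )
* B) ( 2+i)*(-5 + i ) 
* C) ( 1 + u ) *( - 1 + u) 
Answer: A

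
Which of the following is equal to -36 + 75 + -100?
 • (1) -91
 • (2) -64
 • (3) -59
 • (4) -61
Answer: 4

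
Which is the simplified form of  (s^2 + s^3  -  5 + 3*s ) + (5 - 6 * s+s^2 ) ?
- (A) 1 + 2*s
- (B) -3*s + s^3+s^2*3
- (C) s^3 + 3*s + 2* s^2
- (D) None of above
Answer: D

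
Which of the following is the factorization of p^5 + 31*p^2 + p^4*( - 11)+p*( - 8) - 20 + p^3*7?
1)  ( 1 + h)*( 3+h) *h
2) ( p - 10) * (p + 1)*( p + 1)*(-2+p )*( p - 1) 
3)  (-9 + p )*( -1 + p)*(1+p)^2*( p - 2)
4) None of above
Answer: 2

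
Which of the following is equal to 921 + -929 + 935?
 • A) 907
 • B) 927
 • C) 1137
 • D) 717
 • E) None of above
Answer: B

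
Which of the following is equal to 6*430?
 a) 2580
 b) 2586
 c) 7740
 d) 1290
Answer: a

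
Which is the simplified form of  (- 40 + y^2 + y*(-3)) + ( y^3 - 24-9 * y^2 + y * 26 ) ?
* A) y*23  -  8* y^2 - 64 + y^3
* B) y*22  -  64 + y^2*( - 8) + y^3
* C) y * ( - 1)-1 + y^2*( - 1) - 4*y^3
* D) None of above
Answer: A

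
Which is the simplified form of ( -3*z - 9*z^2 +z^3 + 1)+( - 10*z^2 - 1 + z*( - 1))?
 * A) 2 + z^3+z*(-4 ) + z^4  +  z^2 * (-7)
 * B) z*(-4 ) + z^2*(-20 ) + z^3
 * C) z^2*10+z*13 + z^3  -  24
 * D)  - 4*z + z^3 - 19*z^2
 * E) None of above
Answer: D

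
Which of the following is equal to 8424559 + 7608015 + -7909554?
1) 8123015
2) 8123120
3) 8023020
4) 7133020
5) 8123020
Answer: 5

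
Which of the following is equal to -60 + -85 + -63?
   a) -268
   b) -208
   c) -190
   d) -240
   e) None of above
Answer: b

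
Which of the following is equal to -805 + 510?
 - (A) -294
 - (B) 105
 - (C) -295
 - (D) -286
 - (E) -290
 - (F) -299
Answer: C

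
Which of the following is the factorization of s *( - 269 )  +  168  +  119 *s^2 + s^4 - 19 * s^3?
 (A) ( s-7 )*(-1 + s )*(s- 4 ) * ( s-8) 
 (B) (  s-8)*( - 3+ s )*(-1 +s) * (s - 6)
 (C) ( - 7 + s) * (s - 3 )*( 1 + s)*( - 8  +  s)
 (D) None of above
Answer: D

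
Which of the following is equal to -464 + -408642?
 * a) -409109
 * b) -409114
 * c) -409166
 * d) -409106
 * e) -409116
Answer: d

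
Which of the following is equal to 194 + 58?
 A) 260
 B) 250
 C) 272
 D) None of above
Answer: D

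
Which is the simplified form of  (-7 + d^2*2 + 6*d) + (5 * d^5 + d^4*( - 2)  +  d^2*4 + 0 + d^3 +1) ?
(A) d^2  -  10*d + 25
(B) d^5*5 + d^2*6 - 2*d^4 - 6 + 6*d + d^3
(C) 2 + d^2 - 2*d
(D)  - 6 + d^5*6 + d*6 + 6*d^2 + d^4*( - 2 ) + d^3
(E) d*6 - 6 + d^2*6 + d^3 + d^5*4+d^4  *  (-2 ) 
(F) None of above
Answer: B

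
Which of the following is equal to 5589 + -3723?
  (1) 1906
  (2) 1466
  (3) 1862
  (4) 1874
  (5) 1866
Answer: 5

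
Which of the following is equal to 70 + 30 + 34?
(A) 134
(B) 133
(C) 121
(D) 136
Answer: A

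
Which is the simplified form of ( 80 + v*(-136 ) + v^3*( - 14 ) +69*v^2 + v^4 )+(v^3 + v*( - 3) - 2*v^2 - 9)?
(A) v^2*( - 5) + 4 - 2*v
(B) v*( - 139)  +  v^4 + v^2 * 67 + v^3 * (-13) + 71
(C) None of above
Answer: B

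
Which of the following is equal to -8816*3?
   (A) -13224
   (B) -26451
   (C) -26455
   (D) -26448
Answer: D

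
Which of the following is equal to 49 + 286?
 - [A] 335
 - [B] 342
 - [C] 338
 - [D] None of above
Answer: A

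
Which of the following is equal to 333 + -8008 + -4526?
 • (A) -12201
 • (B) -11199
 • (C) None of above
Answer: A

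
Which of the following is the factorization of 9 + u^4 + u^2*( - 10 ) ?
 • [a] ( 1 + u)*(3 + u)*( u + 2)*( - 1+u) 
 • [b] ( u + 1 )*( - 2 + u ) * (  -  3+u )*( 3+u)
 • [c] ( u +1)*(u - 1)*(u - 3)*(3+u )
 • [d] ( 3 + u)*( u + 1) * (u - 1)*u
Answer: c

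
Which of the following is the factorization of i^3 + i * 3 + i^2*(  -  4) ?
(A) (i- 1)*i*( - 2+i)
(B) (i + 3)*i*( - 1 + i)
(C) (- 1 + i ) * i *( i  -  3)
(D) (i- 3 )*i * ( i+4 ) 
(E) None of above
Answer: C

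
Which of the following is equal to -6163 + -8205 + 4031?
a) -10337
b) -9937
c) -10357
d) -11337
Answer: a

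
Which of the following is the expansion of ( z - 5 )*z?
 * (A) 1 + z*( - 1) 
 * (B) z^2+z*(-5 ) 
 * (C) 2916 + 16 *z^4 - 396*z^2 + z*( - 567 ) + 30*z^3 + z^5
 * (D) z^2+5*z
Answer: B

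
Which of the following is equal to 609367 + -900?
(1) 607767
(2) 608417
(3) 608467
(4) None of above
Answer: 3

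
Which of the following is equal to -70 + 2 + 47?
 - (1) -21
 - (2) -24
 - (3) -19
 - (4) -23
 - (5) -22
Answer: 1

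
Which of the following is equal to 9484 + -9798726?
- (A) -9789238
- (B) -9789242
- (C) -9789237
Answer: B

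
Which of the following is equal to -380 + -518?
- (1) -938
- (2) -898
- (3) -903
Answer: 2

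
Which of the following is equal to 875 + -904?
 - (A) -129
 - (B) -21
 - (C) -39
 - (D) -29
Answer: D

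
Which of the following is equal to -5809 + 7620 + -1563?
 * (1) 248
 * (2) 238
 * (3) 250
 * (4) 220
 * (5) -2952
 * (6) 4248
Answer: 1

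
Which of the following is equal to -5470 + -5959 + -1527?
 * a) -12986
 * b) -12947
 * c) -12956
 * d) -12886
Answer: c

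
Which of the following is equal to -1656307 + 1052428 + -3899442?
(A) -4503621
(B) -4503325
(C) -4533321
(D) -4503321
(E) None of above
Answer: D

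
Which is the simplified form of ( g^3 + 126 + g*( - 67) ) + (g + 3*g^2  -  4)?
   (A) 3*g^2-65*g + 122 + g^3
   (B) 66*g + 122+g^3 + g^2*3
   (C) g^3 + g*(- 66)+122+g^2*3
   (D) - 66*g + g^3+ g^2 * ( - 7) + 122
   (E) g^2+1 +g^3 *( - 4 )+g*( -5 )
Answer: C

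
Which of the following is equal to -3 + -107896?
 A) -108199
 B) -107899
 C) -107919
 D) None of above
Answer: B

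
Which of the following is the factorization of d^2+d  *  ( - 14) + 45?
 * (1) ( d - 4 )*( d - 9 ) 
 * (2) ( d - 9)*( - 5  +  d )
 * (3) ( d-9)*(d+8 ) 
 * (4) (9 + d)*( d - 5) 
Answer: 2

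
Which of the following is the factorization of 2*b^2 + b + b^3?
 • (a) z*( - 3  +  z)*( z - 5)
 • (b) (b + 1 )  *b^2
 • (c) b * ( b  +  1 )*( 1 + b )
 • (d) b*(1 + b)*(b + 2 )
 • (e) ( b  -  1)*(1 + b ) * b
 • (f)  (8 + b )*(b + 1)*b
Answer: c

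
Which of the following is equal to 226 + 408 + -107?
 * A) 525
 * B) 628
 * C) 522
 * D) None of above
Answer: D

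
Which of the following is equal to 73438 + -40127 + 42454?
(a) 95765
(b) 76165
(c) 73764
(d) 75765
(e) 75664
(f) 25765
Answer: d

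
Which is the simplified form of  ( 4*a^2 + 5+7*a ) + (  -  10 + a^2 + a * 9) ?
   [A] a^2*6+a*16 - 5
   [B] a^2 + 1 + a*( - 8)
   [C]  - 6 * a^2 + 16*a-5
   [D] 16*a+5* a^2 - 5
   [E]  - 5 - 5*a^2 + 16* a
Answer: D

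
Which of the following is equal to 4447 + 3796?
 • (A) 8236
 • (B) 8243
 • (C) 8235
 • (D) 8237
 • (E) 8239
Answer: B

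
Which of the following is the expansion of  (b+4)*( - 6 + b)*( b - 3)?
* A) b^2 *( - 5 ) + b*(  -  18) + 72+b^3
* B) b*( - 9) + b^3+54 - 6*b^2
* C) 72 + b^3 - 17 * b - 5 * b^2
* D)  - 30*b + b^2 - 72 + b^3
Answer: A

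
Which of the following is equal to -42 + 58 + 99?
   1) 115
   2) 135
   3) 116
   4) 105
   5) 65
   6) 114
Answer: 1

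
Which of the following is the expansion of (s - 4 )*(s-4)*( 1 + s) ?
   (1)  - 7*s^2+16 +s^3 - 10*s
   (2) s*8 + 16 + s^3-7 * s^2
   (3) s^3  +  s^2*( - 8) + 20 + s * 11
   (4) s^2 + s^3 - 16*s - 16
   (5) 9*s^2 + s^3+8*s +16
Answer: 2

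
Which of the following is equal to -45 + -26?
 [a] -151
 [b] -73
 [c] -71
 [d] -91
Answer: c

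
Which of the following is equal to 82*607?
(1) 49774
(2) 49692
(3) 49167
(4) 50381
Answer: 1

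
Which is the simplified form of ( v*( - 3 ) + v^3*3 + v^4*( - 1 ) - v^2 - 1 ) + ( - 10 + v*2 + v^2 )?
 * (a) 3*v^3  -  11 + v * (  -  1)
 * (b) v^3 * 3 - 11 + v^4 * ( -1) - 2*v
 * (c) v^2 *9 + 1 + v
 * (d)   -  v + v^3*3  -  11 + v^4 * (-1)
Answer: d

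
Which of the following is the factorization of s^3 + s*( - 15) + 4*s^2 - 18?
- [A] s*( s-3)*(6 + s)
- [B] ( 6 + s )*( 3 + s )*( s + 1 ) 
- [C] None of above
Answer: C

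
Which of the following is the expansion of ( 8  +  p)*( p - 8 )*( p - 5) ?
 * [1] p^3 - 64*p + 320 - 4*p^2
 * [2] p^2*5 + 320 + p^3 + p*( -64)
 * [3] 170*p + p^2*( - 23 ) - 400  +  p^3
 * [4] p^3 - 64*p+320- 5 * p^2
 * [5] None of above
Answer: 4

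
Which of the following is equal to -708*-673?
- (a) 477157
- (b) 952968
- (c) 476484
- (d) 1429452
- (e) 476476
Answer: c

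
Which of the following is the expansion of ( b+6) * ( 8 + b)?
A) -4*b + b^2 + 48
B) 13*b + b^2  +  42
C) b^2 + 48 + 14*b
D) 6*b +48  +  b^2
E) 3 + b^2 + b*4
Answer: C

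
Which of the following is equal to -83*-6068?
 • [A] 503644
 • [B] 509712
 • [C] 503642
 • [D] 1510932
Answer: A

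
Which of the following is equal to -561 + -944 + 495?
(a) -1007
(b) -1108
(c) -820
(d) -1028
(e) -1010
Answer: e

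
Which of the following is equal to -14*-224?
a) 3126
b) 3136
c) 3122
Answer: b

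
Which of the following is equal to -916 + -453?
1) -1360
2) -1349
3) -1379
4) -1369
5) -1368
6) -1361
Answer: 4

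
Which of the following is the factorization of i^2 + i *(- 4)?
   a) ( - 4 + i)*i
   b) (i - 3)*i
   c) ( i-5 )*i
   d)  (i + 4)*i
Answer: a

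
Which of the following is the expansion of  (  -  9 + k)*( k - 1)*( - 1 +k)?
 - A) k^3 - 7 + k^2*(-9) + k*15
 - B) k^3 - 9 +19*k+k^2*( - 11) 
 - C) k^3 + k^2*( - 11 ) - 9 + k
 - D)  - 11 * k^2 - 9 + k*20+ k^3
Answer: B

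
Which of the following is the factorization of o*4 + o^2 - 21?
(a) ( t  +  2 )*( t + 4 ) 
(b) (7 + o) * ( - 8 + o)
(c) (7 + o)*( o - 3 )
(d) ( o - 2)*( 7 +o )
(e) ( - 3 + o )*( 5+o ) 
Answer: c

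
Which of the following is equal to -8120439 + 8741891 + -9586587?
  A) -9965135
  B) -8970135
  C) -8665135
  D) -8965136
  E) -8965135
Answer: E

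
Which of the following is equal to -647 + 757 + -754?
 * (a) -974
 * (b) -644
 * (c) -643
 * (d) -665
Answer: b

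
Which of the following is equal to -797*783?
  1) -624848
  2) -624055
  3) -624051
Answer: 3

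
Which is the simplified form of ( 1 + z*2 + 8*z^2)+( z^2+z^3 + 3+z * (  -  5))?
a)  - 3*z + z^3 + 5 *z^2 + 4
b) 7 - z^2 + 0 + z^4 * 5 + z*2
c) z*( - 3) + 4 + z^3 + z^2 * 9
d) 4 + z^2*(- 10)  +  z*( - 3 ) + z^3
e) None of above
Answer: c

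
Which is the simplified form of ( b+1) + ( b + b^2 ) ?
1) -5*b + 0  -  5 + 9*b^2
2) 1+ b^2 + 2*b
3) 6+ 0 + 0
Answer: 2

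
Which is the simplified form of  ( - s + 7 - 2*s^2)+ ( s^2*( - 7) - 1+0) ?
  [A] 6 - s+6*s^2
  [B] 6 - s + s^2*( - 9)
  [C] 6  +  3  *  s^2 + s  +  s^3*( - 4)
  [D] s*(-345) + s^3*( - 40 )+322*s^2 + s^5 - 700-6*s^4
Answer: B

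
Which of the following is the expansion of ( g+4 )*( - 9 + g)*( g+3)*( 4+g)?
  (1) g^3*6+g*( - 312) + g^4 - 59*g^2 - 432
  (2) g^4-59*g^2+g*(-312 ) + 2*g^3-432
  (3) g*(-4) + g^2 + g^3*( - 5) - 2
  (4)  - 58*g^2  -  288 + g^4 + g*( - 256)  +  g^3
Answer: 2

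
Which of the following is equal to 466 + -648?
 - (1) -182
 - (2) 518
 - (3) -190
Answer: 1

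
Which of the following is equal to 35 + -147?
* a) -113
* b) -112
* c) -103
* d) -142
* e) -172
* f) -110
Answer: b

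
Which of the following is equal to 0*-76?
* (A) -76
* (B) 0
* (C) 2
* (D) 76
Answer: B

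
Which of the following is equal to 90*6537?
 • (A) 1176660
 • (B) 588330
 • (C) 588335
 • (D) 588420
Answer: B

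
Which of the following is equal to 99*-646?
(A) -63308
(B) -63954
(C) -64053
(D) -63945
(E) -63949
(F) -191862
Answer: B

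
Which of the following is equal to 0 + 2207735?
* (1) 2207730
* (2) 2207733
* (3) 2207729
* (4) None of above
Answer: 4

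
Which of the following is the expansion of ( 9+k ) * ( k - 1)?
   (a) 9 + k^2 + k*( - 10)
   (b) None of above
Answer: b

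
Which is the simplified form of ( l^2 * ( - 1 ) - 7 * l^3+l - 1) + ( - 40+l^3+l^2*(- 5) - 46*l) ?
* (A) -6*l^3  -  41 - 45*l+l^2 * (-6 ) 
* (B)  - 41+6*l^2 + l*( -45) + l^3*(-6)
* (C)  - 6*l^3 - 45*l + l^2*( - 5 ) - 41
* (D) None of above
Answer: A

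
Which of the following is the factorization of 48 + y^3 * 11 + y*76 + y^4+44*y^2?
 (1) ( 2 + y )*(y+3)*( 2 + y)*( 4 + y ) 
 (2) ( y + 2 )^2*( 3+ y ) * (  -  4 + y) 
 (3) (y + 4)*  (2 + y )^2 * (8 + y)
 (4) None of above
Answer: 1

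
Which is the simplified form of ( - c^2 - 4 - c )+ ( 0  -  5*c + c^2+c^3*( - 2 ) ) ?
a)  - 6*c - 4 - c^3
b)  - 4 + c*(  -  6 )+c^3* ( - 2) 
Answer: b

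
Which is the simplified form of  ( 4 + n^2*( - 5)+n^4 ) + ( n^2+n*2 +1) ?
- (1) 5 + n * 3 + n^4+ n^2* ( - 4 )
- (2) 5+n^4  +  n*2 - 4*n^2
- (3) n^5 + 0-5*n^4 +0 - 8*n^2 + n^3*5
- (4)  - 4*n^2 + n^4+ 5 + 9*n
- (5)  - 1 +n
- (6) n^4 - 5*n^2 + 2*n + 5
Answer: 2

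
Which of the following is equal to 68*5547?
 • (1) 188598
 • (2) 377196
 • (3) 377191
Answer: 2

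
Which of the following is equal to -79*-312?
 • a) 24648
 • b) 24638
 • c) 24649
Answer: a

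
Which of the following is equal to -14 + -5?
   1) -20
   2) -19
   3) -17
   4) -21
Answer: 2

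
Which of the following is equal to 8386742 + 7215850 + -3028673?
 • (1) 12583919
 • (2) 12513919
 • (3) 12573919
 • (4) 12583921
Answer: 3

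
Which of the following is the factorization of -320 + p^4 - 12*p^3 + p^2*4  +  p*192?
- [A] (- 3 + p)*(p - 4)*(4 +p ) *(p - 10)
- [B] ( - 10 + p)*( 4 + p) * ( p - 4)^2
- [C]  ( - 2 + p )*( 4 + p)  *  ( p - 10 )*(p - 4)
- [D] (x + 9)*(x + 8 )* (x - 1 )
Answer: C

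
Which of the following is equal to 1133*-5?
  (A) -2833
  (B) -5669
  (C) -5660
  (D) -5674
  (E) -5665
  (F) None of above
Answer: E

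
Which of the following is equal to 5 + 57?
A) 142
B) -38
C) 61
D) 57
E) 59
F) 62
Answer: F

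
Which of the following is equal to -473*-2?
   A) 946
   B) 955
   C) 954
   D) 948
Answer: A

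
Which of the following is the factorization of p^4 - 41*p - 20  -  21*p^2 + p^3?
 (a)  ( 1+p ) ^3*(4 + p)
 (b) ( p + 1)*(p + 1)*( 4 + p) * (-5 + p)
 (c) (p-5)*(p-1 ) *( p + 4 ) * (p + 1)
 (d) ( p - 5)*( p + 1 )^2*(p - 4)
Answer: b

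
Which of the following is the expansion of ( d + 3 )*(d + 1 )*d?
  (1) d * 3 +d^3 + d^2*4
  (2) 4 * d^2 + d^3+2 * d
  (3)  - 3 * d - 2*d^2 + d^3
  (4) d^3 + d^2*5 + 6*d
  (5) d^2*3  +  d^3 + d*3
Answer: 1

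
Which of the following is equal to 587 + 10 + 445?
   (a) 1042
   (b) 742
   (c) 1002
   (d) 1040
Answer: a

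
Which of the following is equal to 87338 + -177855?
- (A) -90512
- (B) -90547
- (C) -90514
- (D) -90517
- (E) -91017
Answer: D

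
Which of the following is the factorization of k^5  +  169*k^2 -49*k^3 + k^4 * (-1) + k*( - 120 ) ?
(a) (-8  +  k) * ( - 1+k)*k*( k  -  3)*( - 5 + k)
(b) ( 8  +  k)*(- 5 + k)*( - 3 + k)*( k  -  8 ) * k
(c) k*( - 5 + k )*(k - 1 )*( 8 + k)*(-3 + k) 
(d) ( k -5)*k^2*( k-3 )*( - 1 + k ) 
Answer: c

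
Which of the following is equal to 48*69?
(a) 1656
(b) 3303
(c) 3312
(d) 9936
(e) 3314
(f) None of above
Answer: c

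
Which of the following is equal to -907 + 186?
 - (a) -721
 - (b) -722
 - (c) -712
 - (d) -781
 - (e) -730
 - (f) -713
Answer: a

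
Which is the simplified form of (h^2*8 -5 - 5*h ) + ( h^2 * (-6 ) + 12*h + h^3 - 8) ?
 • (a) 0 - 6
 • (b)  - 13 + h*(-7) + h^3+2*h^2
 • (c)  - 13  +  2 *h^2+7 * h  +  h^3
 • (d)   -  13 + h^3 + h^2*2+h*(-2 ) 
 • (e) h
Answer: c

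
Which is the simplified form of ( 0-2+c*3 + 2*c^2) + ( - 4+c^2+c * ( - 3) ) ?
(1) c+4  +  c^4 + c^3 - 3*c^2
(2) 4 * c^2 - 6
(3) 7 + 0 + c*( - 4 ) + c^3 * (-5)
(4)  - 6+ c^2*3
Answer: 4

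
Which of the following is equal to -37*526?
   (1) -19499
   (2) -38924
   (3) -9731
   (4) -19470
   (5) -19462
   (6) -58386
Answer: 5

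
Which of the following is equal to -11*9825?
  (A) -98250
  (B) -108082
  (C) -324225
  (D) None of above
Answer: D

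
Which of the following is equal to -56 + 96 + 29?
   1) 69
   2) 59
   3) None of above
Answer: 1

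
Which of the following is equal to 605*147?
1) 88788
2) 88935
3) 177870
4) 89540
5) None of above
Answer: 2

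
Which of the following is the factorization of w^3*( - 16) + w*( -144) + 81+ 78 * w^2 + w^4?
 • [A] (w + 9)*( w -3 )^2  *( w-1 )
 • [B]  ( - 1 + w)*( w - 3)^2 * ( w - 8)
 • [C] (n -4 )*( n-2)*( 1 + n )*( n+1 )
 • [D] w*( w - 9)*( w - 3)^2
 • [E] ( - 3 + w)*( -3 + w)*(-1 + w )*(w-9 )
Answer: E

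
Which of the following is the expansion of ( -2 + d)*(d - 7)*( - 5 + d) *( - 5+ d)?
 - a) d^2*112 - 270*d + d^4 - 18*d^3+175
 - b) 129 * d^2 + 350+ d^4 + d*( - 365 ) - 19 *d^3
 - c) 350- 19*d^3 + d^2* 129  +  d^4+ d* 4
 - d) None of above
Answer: b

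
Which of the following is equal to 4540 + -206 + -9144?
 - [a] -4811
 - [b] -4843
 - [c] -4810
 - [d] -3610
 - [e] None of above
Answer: c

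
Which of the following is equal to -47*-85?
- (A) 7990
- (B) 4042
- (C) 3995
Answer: C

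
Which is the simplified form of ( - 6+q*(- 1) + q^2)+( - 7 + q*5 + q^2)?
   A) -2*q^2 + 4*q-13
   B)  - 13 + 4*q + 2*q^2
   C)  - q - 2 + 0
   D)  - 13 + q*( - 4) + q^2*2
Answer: B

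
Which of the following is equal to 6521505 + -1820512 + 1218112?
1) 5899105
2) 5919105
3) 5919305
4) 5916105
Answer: 2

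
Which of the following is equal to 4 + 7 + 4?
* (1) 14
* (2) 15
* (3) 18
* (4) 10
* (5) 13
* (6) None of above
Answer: 2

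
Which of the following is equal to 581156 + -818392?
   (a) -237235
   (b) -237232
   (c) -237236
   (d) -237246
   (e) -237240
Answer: c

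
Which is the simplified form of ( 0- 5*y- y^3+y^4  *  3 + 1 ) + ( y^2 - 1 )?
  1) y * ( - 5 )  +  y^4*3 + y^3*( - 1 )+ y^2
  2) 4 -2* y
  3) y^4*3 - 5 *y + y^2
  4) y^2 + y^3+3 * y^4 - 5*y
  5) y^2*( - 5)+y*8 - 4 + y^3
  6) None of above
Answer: 1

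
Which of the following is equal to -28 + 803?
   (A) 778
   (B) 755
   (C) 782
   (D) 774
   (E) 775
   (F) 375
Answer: E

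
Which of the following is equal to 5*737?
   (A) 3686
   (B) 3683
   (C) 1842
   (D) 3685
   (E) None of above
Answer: D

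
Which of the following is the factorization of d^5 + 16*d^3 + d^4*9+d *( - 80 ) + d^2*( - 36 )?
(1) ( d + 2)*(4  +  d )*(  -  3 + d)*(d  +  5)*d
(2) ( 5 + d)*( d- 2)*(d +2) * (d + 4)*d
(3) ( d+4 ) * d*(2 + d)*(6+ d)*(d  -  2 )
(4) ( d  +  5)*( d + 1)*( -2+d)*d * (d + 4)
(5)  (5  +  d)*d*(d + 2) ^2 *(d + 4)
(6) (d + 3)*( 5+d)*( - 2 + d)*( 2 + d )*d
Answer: 2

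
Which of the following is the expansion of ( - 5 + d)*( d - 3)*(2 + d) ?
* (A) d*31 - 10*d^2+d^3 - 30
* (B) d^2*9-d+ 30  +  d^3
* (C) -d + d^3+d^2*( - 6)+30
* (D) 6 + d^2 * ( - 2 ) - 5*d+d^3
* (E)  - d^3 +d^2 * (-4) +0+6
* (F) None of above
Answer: C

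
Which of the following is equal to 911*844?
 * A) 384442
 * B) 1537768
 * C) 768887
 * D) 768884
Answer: D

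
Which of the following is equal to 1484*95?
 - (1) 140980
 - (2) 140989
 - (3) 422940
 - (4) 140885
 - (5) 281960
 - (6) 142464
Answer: 1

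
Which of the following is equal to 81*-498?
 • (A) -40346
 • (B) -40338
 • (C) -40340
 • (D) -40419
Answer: B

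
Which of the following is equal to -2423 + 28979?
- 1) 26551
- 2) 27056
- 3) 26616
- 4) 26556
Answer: 4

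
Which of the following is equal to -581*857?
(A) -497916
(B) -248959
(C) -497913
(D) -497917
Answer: D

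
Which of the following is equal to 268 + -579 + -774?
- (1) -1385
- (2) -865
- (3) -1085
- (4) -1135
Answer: 3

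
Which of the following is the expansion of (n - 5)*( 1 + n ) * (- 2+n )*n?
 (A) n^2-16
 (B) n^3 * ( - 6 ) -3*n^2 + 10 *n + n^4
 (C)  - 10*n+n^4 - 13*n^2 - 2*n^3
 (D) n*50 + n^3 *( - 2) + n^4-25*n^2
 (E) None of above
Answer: E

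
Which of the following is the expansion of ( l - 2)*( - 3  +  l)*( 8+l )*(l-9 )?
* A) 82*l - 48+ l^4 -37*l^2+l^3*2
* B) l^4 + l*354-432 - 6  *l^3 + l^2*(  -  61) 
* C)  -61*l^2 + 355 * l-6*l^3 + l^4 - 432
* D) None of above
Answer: B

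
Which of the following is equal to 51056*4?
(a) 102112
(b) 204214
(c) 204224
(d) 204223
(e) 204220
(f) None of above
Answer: c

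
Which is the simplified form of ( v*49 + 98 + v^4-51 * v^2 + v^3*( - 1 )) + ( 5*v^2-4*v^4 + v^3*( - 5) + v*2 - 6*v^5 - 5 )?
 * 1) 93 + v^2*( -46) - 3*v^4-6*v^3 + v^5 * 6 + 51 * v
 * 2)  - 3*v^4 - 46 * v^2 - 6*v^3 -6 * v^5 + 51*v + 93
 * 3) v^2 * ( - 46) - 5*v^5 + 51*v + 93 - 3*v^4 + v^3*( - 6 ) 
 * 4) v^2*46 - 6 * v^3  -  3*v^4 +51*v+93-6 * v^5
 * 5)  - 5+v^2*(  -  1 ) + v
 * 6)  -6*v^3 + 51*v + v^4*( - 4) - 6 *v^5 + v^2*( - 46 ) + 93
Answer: 2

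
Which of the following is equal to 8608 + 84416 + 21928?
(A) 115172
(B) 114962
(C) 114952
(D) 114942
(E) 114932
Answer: C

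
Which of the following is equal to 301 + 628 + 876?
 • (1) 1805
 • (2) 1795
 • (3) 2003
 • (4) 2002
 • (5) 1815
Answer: 1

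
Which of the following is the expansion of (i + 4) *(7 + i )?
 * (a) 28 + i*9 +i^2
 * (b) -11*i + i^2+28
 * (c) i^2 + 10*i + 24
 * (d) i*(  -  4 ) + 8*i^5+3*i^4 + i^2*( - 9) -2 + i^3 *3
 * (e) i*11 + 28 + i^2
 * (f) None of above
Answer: e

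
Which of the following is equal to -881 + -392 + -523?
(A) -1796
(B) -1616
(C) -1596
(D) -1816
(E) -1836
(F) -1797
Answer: A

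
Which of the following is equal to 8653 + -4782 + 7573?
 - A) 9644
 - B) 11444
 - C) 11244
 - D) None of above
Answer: B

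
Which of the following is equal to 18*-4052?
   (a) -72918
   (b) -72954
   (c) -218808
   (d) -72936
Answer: d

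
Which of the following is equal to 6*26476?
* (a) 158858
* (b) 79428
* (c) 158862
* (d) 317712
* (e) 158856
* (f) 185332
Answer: e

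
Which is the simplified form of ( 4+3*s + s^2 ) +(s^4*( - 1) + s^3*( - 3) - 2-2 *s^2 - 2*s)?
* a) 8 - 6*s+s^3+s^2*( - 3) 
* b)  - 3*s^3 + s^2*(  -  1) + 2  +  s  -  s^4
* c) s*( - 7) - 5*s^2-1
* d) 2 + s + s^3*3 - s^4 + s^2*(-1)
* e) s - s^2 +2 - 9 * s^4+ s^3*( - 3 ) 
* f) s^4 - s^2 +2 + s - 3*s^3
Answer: b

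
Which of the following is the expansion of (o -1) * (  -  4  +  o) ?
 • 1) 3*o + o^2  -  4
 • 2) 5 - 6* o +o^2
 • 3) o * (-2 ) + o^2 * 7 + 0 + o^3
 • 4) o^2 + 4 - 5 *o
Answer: 4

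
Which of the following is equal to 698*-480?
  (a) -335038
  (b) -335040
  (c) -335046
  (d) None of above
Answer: b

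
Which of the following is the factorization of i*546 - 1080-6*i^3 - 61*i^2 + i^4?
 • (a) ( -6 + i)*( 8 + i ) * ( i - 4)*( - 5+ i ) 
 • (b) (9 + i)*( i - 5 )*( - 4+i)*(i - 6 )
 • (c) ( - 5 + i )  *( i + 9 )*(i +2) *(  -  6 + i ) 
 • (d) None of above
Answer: b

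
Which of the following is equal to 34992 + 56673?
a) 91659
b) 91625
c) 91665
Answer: c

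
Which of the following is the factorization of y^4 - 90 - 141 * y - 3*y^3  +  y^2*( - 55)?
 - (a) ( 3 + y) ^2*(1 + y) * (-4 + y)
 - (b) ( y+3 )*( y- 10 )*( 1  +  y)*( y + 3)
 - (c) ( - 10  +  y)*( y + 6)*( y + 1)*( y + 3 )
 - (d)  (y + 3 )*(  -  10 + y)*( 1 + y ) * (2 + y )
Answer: b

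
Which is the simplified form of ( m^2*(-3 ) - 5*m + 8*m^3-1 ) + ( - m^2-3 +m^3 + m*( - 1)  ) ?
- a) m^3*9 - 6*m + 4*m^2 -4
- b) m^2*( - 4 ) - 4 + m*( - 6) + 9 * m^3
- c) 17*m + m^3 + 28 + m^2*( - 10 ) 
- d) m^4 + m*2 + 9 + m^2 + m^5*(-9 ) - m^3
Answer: b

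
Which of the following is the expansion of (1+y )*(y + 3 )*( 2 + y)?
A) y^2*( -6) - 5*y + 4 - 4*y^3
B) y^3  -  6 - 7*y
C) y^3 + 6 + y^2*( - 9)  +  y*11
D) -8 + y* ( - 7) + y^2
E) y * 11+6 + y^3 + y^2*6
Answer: E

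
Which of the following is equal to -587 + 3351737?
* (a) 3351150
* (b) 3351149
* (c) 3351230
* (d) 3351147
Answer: a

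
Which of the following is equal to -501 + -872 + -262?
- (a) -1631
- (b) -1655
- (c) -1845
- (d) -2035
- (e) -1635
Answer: e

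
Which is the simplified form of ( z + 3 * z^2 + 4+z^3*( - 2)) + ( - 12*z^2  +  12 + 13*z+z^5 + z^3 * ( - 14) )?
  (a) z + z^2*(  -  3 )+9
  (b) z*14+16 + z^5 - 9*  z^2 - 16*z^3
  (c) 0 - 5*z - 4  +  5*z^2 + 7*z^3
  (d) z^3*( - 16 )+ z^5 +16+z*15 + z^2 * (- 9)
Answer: b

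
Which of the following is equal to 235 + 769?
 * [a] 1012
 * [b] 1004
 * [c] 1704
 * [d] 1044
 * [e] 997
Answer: b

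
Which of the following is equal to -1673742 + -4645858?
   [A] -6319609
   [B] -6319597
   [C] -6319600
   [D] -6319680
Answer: C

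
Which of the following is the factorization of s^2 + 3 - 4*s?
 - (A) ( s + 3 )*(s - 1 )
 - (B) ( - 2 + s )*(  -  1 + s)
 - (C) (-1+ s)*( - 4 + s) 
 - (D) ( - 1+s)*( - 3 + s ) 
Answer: D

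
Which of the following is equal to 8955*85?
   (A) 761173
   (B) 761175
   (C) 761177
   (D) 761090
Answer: B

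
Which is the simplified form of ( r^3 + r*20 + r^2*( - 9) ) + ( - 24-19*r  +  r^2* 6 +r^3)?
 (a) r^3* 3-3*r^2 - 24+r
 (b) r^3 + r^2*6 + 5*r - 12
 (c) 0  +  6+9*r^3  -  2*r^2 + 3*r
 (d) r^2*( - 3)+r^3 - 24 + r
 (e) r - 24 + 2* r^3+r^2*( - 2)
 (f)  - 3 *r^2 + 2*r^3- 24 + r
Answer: f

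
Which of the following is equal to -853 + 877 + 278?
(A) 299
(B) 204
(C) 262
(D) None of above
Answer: D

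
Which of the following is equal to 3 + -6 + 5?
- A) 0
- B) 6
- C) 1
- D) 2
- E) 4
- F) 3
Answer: D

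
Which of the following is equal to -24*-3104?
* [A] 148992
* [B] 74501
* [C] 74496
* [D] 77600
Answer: C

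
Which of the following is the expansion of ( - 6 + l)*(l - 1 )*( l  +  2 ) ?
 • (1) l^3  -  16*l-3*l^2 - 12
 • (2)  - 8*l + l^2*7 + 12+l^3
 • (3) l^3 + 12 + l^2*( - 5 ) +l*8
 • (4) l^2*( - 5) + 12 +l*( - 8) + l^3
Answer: 4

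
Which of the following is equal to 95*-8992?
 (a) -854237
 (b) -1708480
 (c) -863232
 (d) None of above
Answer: d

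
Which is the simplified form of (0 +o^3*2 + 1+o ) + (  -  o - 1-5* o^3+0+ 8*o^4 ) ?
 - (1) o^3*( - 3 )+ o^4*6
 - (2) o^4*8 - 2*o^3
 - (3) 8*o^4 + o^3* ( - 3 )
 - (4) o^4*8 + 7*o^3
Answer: 3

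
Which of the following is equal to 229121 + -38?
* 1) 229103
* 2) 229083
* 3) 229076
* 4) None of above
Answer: 2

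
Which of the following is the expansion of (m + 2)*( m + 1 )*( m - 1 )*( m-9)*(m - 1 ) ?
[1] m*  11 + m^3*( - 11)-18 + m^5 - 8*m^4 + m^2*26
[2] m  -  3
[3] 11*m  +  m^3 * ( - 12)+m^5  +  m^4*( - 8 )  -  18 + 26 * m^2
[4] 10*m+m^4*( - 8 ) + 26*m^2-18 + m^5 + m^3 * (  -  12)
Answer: 3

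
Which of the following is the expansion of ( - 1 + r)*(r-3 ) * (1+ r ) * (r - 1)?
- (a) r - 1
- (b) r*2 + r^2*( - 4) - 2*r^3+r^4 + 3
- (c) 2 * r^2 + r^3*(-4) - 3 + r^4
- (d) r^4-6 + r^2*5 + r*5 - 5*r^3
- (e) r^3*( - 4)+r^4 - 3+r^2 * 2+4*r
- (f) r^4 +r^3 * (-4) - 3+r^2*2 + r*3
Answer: e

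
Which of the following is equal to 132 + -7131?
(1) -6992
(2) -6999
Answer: 2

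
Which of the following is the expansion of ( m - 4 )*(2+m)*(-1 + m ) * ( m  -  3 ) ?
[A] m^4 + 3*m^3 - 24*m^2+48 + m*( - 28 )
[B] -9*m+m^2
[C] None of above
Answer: C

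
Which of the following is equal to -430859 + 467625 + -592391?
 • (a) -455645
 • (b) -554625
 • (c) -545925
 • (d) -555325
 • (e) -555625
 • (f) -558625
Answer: e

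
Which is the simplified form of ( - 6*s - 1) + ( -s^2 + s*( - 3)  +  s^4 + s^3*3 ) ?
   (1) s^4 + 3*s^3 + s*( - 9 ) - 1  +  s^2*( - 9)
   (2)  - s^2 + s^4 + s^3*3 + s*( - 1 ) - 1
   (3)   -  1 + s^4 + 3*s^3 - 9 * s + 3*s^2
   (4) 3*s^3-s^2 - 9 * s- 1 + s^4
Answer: 4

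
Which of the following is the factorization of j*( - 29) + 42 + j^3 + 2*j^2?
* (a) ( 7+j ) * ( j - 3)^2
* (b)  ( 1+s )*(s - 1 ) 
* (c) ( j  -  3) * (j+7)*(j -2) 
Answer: c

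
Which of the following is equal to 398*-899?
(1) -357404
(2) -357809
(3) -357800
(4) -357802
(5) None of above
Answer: 4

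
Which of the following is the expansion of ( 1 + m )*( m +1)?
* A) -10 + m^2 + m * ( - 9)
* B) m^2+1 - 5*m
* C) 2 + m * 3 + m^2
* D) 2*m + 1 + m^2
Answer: D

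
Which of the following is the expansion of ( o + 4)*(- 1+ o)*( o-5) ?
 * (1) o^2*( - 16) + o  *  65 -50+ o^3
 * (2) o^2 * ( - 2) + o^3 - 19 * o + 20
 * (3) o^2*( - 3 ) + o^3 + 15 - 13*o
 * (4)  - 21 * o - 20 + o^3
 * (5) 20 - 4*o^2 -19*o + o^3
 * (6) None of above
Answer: 2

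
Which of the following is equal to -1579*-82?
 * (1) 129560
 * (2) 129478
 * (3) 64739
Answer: 2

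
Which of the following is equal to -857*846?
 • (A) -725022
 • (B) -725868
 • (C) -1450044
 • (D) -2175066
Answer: A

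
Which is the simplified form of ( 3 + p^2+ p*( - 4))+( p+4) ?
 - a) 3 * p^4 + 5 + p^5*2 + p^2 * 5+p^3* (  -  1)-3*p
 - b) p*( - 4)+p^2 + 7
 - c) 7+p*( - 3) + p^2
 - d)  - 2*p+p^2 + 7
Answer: c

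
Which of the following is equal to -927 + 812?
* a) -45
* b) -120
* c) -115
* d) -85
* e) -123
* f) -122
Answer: c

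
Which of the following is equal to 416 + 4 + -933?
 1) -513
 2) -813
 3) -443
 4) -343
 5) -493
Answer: 1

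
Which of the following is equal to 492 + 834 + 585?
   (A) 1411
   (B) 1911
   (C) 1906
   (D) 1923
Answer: B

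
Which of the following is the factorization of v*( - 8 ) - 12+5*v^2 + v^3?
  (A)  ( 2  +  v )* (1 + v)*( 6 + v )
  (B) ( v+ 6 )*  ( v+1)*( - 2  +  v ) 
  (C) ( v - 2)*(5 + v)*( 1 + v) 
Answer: B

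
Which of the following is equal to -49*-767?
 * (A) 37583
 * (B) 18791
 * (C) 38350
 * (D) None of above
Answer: A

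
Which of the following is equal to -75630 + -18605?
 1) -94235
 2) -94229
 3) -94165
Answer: 1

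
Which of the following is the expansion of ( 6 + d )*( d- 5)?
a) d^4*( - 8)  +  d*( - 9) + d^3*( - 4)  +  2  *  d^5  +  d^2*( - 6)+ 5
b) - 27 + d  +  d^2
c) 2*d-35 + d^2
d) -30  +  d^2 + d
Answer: d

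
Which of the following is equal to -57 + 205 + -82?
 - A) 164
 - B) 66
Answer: B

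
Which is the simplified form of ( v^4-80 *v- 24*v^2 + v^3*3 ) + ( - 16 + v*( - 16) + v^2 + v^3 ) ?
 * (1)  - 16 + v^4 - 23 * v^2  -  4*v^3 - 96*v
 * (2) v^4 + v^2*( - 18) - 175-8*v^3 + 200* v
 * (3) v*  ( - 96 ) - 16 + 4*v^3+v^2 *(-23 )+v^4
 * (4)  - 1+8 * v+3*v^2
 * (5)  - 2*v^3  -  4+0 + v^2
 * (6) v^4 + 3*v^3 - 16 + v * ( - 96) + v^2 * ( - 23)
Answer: 3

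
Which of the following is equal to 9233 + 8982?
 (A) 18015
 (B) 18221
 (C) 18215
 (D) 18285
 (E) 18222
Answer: C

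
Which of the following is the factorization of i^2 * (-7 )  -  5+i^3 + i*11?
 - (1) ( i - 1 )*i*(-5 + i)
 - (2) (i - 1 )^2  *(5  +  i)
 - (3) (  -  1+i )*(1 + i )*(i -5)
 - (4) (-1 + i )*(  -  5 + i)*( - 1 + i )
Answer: 4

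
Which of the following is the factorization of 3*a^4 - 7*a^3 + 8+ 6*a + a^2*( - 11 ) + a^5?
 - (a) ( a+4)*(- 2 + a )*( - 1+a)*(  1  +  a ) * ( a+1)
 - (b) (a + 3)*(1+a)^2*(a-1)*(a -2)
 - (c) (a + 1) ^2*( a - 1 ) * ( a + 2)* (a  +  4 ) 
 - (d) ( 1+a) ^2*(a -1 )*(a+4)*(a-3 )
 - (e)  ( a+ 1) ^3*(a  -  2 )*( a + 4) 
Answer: a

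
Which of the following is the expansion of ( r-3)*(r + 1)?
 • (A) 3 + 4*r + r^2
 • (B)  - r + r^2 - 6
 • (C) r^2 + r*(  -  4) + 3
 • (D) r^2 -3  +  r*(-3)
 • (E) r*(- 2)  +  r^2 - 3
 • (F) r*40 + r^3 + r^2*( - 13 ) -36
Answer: E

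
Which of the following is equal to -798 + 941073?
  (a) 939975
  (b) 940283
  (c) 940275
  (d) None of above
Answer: c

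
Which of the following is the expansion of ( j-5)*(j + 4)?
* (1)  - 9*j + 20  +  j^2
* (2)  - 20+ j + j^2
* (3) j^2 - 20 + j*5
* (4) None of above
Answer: 4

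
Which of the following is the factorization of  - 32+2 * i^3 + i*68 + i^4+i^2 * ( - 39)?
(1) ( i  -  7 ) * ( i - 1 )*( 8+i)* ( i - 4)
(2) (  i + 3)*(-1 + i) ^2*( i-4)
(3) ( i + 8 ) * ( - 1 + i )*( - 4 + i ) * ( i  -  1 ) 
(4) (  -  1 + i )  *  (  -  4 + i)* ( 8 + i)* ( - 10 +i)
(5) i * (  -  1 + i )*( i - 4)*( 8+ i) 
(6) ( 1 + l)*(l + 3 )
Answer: 3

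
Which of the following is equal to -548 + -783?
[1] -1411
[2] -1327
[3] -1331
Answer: 3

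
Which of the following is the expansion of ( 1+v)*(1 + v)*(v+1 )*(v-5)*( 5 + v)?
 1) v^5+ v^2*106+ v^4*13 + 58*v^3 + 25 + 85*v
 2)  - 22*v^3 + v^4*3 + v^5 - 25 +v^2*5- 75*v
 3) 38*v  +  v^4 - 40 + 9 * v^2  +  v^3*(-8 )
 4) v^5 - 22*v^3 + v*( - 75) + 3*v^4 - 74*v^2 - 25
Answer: 4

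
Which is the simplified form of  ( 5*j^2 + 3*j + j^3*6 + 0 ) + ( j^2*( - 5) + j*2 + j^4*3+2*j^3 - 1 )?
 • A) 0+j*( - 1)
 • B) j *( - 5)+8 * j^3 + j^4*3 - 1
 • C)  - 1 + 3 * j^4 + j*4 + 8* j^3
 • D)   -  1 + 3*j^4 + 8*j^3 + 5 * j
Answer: D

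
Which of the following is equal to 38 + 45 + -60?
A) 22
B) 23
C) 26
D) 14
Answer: B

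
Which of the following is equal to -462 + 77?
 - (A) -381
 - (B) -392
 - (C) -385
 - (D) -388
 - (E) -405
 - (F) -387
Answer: C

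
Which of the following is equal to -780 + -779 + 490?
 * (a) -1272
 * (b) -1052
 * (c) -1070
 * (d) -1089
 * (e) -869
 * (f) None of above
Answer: f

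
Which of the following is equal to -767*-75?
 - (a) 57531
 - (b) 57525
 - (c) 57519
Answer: b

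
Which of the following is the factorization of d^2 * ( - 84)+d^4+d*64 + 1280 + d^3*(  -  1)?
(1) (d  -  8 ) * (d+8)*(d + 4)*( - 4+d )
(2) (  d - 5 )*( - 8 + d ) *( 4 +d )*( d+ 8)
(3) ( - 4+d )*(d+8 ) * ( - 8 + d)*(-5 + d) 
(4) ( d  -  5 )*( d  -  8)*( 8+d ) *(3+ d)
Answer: 2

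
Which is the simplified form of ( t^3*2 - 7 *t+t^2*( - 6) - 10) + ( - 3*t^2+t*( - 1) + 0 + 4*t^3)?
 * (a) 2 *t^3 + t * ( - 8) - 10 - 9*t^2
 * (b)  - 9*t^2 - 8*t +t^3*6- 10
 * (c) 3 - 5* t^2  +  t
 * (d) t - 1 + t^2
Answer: b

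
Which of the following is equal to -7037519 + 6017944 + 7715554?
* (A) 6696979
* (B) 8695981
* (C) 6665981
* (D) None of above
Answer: D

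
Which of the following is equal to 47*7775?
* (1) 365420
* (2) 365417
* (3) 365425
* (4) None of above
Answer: 3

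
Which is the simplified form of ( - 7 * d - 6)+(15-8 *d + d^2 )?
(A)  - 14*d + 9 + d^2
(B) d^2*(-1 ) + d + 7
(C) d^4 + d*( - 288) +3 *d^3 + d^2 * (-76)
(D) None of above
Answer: D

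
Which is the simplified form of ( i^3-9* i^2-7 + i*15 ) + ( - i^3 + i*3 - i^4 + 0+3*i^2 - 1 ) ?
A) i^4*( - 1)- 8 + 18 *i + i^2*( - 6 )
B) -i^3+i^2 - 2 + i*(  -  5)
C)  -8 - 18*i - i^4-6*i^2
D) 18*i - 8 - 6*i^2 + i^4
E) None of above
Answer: A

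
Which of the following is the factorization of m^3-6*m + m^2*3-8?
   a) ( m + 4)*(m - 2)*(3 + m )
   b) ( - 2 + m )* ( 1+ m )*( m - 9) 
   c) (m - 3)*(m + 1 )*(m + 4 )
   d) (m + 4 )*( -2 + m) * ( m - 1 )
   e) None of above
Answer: e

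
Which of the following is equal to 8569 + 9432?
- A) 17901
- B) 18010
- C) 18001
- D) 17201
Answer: C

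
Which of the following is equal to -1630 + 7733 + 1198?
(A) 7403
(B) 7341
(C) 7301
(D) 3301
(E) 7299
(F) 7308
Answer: C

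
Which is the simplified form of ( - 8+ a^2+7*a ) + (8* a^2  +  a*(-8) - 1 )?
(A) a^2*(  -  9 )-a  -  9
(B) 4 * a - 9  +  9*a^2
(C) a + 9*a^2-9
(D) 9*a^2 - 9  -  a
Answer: D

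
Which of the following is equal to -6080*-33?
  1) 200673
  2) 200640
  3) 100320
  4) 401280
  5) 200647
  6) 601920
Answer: 2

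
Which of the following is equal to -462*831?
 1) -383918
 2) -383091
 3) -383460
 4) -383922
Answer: 4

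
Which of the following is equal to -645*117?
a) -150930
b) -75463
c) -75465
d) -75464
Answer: c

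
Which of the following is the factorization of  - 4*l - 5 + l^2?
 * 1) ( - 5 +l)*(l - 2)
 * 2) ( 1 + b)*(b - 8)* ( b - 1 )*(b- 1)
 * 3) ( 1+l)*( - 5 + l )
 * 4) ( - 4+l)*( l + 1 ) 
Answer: 3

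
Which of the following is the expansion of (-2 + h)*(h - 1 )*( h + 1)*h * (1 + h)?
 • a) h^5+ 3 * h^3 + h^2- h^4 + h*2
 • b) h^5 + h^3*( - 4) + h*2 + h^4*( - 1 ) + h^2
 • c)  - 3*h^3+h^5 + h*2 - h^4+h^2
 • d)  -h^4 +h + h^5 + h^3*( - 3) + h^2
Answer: c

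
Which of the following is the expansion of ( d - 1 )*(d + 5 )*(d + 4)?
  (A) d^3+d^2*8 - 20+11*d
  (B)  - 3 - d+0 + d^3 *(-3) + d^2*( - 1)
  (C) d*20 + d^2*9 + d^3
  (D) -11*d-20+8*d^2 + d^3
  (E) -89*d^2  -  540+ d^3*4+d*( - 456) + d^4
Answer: A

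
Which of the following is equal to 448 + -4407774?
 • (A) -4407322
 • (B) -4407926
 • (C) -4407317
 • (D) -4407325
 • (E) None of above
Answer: E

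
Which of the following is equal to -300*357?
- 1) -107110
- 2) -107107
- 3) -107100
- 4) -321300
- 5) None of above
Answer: 3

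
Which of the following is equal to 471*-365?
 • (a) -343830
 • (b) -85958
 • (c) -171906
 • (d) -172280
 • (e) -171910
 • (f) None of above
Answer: f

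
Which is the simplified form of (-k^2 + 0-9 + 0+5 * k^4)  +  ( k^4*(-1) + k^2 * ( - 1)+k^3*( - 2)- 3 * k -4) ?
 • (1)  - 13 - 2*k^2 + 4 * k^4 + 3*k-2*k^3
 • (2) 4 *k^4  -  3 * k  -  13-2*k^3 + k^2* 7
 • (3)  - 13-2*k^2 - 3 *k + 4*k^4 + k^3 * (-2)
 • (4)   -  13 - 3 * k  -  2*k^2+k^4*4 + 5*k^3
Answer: 3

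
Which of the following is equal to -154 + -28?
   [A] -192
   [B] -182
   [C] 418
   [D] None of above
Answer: B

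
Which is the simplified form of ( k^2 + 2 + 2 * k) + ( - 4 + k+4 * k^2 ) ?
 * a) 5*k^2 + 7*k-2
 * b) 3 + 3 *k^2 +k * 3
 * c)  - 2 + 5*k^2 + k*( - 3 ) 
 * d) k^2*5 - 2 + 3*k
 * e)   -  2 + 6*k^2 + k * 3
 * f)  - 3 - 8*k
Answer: d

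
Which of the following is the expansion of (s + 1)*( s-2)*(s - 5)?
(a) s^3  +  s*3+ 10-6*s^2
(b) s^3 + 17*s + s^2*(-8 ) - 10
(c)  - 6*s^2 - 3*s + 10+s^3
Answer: a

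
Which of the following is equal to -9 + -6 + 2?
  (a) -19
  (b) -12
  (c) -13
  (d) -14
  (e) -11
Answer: c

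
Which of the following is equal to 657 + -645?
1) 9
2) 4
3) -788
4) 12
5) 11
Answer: 4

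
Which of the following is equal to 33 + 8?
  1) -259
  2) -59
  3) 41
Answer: 3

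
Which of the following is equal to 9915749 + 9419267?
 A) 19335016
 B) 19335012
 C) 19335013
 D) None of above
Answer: A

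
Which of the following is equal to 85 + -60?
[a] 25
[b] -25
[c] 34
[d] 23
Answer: a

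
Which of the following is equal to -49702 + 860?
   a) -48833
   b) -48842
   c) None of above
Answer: b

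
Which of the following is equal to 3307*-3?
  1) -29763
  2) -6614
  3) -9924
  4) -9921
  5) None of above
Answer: 4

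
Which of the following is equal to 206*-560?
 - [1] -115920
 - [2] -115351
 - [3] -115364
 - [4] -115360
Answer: 4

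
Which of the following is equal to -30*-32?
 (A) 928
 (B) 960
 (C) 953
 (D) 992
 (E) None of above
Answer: B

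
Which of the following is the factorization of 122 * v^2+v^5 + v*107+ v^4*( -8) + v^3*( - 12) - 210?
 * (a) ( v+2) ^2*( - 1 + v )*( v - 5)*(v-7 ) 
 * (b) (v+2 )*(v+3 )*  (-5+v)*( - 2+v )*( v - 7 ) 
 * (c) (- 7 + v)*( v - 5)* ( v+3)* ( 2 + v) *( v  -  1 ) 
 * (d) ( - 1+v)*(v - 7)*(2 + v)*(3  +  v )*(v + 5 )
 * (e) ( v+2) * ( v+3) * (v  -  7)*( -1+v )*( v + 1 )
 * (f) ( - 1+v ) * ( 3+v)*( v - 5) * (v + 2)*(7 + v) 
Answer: c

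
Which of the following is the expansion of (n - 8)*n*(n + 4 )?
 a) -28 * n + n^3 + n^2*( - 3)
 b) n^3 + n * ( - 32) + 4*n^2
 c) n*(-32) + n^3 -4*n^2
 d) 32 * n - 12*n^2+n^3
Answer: c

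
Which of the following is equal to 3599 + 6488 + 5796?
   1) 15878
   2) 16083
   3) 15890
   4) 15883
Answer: 4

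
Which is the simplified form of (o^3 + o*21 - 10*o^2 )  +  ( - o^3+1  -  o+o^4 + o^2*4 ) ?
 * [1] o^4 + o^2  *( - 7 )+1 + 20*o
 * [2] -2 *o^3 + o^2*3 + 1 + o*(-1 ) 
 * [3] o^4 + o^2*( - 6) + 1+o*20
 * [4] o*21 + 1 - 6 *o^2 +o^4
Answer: 3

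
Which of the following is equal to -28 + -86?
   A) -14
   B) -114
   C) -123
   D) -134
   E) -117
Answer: B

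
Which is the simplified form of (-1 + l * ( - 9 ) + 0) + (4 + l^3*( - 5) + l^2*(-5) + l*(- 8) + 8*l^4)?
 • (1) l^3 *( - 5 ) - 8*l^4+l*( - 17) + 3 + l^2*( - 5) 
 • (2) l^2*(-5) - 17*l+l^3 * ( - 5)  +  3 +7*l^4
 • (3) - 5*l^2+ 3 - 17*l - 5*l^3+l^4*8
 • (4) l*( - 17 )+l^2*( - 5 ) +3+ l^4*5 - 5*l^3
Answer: 3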